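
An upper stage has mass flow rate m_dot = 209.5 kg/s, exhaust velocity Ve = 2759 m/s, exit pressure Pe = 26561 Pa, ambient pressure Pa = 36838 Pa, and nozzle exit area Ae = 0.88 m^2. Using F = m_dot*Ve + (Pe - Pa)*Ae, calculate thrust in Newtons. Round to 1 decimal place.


Step 1: Momentum thrust = m_dot * Ve = 209.5 * 2759 = 578010.5 N
Step 2: Pressure thrust = (Pe - Pa) * Ae = (26561 - 36838) * 0.88 = -9043.76 N
Step 3: Total thrust F = 578010.5 + -9043.76 = 568966.7 N

568966.7


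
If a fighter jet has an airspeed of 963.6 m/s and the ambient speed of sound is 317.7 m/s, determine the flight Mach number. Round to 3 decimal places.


Step 1: M = V / a = 963.6 / 317.7
Step 2: M = 3.033

3.033


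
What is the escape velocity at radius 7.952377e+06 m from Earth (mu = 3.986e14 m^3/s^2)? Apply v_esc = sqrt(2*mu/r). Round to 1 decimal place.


Step 1: 2*mu/r = 2 * 3.986e14 / 7.952377e+06 = 100246756.4101
Step 2: v_esc = sqrt(100246756.4101) = 10012.3 m/s

10012.3


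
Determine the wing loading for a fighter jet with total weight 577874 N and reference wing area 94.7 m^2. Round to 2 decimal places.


Step 1: Wing loading = W / S = 577874 / 94.7
Step 2: Wing loading = 6102.15 N/m^2

6102.15


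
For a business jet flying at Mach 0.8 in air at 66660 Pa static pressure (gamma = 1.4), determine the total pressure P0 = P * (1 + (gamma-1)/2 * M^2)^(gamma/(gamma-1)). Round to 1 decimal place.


Step 1: (gamma-1)/2 * M^2 = 0.2 * 0.64 = 0.128
Step 2: 1 + 0.128 = 1.128
Step 3: Exponent gamma/(gamma-1) = 3.5
Step 4: P0 = 66660 * 1.128^3.5 = 101612.5 Pa

101612.5


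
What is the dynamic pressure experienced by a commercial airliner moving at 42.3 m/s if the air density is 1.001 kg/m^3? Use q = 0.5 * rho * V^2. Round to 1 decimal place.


Step 1: V^2 = 42.3^2 = 1789.29
Step 2: q = 0.5 * 1.001 * 1789.29
Step 3: q = 895.5 Pa

895.5


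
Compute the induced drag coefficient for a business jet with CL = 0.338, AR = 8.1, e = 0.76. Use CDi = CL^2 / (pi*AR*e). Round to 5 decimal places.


Step 1: CL^2 = 0.338^2 = 0.114244
Step 2: pi * AR * e = 3.14159 * 8.1 * 0.76 = 19.339644
Step 3: CDi = 0.114244 / 19.339644 = 0.00591

0.00591


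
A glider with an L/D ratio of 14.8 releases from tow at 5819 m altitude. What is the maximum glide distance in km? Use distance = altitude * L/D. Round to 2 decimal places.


Step 1: Glide distance = altitude * L/D = 5819 * 14.8 = 86121.2 m
Step 2: Convert to km: 86121.2 / 1000 = 86.12 km

86.12


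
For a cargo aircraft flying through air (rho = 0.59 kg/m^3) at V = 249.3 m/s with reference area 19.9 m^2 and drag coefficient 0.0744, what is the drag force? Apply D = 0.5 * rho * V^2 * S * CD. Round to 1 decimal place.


Step 1: Dynamic pressure q = 0.5 * 0.59 * 249.3^2 = 18334.3946 Pa
Step 2: Drag D = q * S * CD = 18334.3946 * 19.9 * 0.0744
Step 3: D = 27145.2 N

27145.2


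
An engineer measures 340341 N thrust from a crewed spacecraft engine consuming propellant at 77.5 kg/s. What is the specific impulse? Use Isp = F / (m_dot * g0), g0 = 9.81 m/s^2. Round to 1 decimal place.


Step 1: m_dot * g0 = 77.5 * 9.81 = 760.28
Step 2: Isp = 340341 / 760.28 = 447.7 s

447.7


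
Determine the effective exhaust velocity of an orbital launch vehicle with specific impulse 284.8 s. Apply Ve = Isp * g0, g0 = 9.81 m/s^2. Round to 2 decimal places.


Step 1: Ve = Isp * g0 = 284.8 * 9.81
Step 2: Ve = 2793.89 m/s

2793.89


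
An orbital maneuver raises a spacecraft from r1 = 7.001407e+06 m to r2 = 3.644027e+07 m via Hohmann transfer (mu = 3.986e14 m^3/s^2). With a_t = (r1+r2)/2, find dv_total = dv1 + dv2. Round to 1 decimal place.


Step 1: Transfer semi-major axis a_t = (7.001407e+06 + 3.644027e+07) / 2 = 2.172084e+07 m
Step 2: v1 (circular at r1) = sqrt(mu/r1) = 7545.29 m/s
Step 3: v_t1 = sqrt(mu*(2/r1 - 1/a_t)) = 9773.01 m/s
Step 4: dv1 = |9773.01 - 7545.29| = 2227.72 m/s
Step 5: v2 (circular at r2) = 3307.33 m/s, v_t2 = 1877.73 m/s
Step 6: dv2 = |3307.33 - 1877.73| = 1429.61 m/s
Step 7: Total delta-v = 2227.72 + 1429.61 = 3657.3 m/s

3657.3


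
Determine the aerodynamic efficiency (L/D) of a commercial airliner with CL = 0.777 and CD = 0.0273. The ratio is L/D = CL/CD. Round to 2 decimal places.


Step 1: L/D = CL / CD = 0.777 / 0.0273
Step 2: L/D = 28.46

28.46


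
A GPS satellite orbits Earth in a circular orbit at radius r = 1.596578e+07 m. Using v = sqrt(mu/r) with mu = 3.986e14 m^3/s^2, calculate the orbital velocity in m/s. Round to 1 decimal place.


Step 1: mu / r = 3.986e14 / 1.596578e+07 = 24965895.8097
Step 2: v = sqrt(24965895.8097) = 4996.6 m/s

4996.6


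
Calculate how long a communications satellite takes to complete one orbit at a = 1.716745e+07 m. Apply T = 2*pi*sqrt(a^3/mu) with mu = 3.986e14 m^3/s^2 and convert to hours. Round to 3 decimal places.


Step 1: a^3 / mu = 5.059614e+21 / 3.986e14 = 1.269346e+07
Step 2: sqrt(1.269346e+07) = 3562.7885 s
Step 3: T = 2*pi * 3562.7885 = 22385.66 s
Step 4: T in hours = 22385.66 / 3600 = 6.218 hours

6.218


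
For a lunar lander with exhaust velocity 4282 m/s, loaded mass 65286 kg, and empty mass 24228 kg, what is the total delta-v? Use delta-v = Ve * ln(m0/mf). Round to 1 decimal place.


Step 1: Mass ratio m0/mf = 65286 / 24228 = 2.694651
Step 2: ln(2.694651) = 0.991269
Step 3: delta-v = 4282 * 0.991269 = 4244.6 m/s

4244.6


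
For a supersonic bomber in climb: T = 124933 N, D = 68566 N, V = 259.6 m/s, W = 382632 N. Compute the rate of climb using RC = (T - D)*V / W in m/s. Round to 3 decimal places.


Step 1: Excess thrust = T - D = 124933 - 68566 = 56367 N
Step 2: Excess power = 56367 * 259.6 = 14632873.2 W
Step 3: RC = 14632873.2 / 382632 = 38.243 m/s

38.243


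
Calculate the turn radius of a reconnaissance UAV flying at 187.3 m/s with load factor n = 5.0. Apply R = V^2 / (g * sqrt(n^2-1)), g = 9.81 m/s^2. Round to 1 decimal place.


Step 1: V^2 = 187.3^2 = 35081.29
Step 2: n^2 - 1 = 5.0^2 - 1 = 24.0
Step 3: sqrt(24.0) = 4.898979
Step 4: R = 35081.29 / (9.81 * 4.898979) = 730.0 m

730.0


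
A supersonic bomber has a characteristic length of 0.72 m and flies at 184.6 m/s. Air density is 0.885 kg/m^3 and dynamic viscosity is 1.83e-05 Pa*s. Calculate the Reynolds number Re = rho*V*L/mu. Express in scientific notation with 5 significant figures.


Step 1: Numerator = rho * V * L = 0.885 * 184.6 * 0.72 = 117.62712
Step 2: Re = 117.62712 / 1.83e-05
Step 3: Re = 6.4277e+06

6.4277e+06


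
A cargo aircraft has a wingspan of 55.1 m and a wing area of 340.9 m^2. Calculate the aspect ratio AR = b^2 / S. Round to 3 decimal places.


Step 1: b^2 = 55.1^2 = 3036.01
Step 2: AR = 3036.01 / 340.9 = 8.906

8.906


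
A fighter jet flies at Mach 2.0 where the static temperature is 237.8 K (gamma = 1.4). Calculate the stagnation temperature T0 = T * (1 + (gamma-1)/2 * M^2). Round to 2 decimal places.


Step 1: (gamma-1)/2 = 0.2
Step 2: M^2 = 4.0
Step 3: 1 + 0.2 * 4.0 = 1.8
Step 4: T0 = 237.8 * 1.8 = 428.04 K

428.04


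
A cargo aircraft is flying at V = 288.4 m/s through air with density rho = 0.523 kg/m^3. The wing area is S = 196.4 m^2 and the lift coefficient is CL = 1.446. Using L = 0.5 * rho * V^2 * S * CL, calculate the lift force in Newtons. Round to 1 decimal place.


Step 1: Calculate dynamic pressure q = 0.5 * 0.523 * 288.4^2 = 0.5 * 0.523 * 83174.56 = 21750.1474 Pa
Step 2: Multiply by wing area and lift coefficient: L = 21750.1474 * 196.4 * 1.446
Step 3: L = 4271728.9572 * 1.446 = 6176920.1 N

6176920.1


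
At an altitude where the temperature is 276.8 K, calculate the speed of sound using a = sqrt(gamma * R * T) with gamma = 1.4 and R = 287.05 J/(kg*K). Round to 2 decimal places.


Step 1: gamma * R * T = 1.4 * 287.05 * 276.8 = 111237.616
Step 2: a = sqrt(111237.616) = 333.52 m/s

333.52


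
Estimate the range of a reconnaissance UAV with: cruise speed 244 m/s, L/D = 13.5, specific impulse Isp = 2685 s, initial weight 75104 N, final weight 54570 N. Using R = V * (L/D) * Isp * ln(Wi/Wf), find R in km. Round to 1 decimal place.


Step 1: Coefficient = V * (L/D) * Isp = 244 * 13.5 * 2685 = 8844390.0 m
Step 2: Wi/Wf = 75104 / 54570 = 1.376287
Step 3: ln(1.376287) = 0.31939
Step 4: R = 8844390.0 * 0.31939 = 2824805.6 m = 2824.8 km

2824.8


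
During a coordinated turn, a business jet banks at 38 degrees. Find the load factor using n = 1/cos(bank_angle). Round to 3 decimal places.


Step 1: Convert 38 degrees to radians = 0.663225
Step 2: cos(38 deg) = 0.788011
Step 3: n = 1 / 0.788011 = 1.269

1.269


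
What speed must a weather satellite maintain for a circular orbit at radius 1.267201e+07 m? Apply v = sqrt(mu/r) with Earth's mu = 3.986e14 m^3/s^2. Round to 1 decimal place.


Step 1: mu / r = 3.986e14 / 1.267201e+07 = 31455151.9451
Step 2: v = sqrt(31455151.9451) = 5608.5 m/s

5608.5


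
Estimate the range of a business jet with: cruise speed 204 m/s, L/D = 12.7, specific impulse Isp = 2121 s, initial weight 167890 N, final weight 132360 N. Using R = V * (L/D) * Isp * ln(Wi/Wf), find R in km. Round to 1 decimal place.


Step 1: Coefficient = V * (L/D) * Isp = 204 * 12.7 * 2121 = 5495086.8 m
Step 2: Wi/Wf = 167890 / 132360 = 1.268435
Step 3: ln(1.268435) = 0.237784
Step 4: R = 5495086.8 * 0.237784 = 1306641.1 m = 1306.6 km

1306.6


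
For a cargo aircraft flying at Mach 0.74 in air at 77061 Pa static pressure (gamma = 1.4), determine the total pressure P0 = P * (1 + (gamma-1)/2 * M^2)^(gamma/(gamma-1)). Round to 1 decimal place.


Step 1: (gamma-1)/2 * M^2 = 0.2 * 0.5476 = 0.10952
Step 2: 1 + 0.10952 = 1.10952
Step 3: Exponent gamma/(gamma-1) = 3.5
Step 4: P0 = 77061 * 1.10952^3.5 = 110868.4 Pa

110868.4


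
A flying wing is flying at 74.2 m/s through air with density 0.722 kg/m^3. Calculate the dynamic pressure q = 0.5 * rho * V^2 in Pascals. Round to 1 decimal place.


Step 1: V^2 = 74.2^2 = 5505.64
Step 2: q = 0.5 * 0.722 * 5505.64
Step 3: q = 1987.5 Pa

1987.5


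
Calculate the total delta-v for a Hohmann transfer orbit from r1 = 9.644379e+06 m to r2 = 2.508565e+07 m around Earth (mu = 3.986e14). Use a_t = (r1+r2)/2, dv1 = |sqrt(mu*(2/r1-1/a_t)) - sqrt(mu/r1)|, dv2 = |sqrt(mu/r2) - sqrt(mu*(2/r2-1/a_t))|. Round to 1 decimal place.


Step 1: Transfer semi-major axis a_t = (9.644379e+06 + 2.508565e+07) / 2 = 1.736501e+07 m
Step 2: v1 (circular at r1) = sqrt(mu/r1) = 6428.82 m/s
Step 3: v_t1 = sqrt(mu*(2/r1 - 1/a_t)) = 7726.92 m/s
Step 4: dv1 = |7726.92 - 6428.82| = 1298.1 m/s
Step 5: v2 (circular at r2) = 3986.17 m/s, v_t2 = 2970.68 m/s
Step 6: dv2 = |3986.17 - 2970.68| = 1015.49 m/s
Step 7: Total delta-v = 1298.1 + 1015.49 = 2313.6 m/s

2313.6


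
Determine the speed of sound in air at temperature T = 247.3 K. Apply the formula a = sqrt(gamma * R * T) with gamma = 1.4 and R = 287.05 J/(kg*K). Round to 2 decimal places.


Step 1: gamma * R * T = 1.4 * 287.05 * 247.3 = 99382.451
Step 2: a = sqrt(99382.451) = 315.25 m/s

315.25


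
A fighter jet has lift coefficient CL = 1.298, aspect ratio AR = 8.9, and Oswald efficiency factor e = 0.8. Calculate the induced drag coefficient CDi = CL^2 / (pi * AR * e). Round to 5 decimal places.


Step 1: CL^2 = 1.298^2 = 1.684804
Step 2: pi * AR * e = 3.14159 * 8.9 * 0.8 = 22.36814
Step 3: CDi = 1.684804 / 22.36814 = 0.07532

0.07532


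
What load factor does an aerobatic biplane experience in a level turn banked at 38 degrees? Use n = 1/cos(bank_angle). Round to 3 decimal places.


Step 1: Convert 38 degrees to radians = 0.663225
Step 2: cos(38 deg) = 0.788011
Step 3: n = 1 / 0.788011 = 1.269

1.269


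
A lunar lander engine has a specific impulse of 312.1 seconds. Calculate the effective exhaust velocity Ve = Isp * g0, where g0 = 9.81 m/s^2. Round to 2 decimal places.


Step 1: Ve = Isp * g0 = 312.1 * 9.81
Step 2: Ve = 3061.70 m/s

3061.70


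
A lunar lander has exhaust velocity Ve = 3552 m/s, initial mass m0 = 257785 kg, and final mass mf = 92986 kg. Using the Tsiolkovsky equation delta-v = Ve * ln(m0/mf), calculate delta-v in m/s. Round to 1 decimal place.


Step 1: Mass ratio m0/mf = 257785 / 92986 = 2.772299
Step 2: ln(2.772299) = 1.019677
Step 3: delta-v = 3552 * 1.019677 = 3621.9 m/s

3621.9


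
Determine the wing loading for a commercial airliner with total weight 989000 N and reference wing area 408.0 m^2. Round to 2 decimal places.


Step 1: Wing loading = W / S = 989000 / 408.0
Step 2: Wing loading = 2424.02 N/m^2

2424.02


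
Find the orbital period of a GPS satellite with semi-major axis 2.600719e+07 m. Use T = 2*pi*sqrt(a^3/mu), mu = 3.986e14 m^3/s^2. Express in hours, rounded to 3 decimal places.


Step 1: a^3 / mu = 1.759059e+22 / 3.986e14 = 4.413092e+07
Step 2: sqrt(4.413092e+07) = 6643.1108 s
Step 3: T = 2*pi * 6643.1108 = 41739.9 s
Step 4: T in hours = 41739.9 / 3600 = 11.594 hours

11.594


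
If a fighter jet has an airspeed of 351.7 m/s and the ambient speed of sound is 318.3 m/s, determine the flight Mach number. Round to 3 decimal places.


Step 1: M = V / a = 351.7 / 318.3
Step 2: M = 1.105

1.105


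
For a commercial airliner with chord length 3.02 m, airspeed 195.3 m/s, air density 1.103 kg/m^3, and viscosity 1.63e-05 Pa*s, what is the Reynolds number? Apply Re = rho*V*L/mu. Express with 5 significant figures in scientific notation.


Step 1: Numerator = rho * V * L = 1.103 * 195.3 * 3.02 = 650.556018
Step 2: Re = 650.556018 / 1.63e-05
Step 3: Re = 3.9911e+07

3.9911e+07


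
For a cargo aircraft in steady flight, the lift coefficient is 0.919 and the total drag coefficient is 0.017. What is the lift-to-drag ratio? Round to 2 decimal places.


Step 1: L/D = CL / CD = 0.919 / 0.017
Step 2: L/D = 54.06

54.06


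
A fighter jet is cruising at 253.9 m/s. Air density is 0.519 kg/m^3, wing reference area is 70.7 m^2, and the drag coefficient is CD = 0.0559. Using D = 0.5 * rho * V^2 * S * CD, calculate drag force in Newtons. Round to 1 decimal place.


Step 1: Dynamic pressure q = 0.5 * 0.519 * 253.9^2 = 16728.722 Pa
Step 2: Drag D = q * S * CD = 16728.722 * 70.7 * 0.0559
Step 3: D = 66114.1 N

66114.1


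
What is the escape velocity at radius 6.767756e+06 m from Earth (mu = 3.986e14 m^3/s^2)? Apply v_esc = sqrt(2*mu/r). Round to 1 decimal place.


Step 1: 2*mu/r = 2 * 3.986e14 / 6.767756e+06 = 117793844.8136
Step 2: v_esc = sqrt(117793844.8136) = 10853.3 m/s

10853.3


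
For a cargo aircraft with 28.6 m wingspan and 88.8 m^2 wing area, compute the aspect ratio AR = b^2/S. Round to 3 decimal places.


Step 1: b^2 = 28.6^2 = 817.96
Step 2: AR = 817.96 / 88.8 = 9.211

9.211


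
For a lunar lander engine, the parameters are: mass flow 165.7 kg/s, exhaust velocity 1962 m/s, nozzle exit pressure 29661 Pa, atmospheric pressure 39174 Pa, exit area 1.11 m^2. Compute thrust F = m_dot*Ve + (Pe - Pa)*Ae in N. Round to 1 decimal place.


Step 1: Momentum thrust = m_dot * Ve = 165.7 * 1962 = 325103.4 N
Step 2: Pressure thrust = (Pe - Pa) * Ae = (29661 - 39174) * 1.11 = -10559.43 N
Step 3: Total thrust F = 325103.4 + -10559.43 = 314544.0 N

314544.0


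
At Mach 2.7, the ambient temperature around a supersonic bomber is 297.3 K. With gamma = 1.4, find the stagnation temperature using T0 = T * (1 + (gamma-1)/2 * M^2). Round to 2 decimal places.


Step 1: (gamma-1)/2 = 0.2
Step 2: M^2 = 7.29
Step 3: 1 + 0.2 * 7.29 = 2.458
Step 4: T0 = 297.3 * 2.458 = 730.76 K

730.76


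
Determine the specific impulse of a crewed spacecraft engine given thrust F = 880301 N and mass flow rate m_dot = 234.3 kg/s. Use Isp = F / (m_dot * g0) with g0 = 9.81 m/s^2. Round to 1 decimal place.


Step 1: m_dot * g0 = 234.3 * 9.81 = 2298.48
Step 2: Isp = 880301 / 2298.48 = 383.0 s

383.0


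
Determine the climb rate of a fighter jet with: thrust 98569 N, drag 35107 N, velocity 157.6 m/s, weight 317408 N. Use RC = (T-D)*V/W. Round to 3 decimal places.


Step 1: Excess thrust = T - D = 98569 - 35107 = 63462 N
Step 2: Excess power = 63462 * 157.6 = 10001611.2 W
Step 3: RC = 10001611.2 / 317408 = 31.510 m/s

31.510


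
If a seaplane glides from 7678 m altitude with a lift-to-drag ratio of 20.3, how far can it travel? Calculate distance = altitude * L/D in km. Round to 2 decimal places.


Step 1: Glide distance = altitude * L/D = 7678 * 20.3 = 155863.4 m
Step 2: Convert to km: 155863.4 / 1000 = 155.86 km

155.86


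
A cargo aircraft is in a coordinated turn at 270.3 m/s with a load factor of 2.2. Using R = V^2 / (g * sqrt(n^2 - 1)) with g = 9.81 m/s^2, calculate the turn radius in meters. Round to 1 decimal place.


Step 1: V^2 = 270.3^2 = 73062.09
Step 2: n^2 - 1 = 2.2^2 - 1 = 3.84
Step 3: sqrt(3.84) = 1.959592
Step 4: R = 73062.09 / (9.81 * 1.959592) = 3800.6 m

3800.6


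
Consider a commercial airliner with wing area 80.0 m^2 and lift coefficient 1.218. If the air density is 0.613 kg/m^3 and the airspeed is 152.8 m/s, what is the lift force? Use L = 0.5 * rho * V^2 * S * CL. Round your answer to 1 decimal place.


Step 1: Calculate dynamic pressure q = 0.5 * 0.613 * 152.8^2 = 0.5 * 0.613 * 23347.84 = 7156.113 Pa
Step 2: Multiply by wing area and lift coefficient: L = 7156.113 * 80.0 * 1.218
Step 3: L = 572489.0368 * 1.218 = 697291.6 N

697291.6


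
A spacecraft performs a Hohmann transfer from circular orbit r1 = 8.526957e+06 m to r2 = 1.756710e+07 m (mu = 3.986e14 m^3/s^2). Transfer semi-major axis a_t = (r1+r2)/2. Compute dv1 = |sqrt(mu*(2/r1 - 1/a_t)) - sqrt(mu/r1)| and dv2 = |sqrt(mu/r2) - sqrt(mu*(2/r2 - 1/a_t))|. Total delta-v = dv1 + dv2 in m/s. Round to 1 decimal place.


Step 1: Transfer semi-major axis a_t = (8.526957e+06 + 1.756710e+07) / 2 = 1.304703e+07 m
Step 2: v1 (circular at r1) = sqrt(mu/r1) = 6837.09 m/s
Step 3: v_t1 = sqrt(mu*(2/r1 - 1/a_t)) = 7933.52 m/s
Step 4: dv1 = |7933.52 - 6837.09| = 1096.42 m/s
Step 5: v2 (circular at r2) = 4763.42 m/s, v_t2 = 3850.88 m/s
Step 6: dv2 = |4763.42 - 3850.88| = 912.54 m/s
Step 7: Total delta-v = 1096.42 + 912.54 = 2009.0 m/s

2009.0


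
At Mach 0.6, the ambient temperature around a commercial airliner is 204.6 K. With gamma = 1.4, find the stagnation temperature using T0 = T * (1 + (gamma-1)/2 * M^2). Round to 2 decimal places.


Step 1: (gamma-1)/2 = 0.2
Step 2: M^2 = 0.36
Step 3: 1 + 0.2 * 0.36 = 1.072
Step 4: T0 = 204.6 * 1.072 = 219.33 K

219.33


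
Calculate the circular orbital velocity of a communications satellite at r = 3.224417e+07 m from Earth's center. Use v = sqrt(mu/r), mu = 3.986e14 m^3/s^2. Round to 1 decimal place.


Step 1: mu / r = 3.986e14 / 3.224417e+07 = 12361924.6518
Step 2: v = sqrt(12361924.6518) = 3516.0 m/s

3516.0


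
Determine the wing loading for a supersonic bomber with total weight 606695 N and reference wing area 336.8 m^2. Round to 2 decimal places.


Step 1: Wing loading = W / S = 606695 / 336.8
Step 2: Wing loading = 1801.35 N/m^2

1801.35


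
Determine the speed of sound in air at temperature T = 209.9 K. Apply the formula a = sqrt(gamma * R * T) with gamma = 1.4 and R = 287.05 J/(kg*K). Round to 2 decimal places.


Step 1: gamma * R * T = 1.4 * 287.05 * 209.9 = 84352.513
Step 2: a = sqrt(84352.513) = 290.44 m/s

290.44


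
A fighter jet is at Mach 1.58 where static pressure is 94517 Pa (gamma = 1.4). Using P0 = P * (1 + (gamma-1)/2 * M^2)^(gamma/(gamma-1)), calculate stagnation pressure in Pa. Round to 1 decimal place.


Step 1: (gamma-1)/2 * M^2 = 0.2 * 2.4964 = 0.49928
Step 2: 1 + 0.49928 = 1.49928
Step 3: Exponent gamma/(gamma-1) = 3.5
Step 4: P0 = 94517 * 1.49928^3.5 = 390031.4 Pa

390031.4


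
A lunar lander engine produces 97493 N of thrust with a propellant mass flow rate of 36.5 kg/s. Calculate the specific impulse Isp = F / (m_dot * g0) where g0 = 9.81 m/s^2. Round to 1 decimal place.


Step 1: m_dot * g0 = 36.5 * 9.81 = 358.06
Step 2: Isp = 97493 / 358.06 = 272.3 s

272.3


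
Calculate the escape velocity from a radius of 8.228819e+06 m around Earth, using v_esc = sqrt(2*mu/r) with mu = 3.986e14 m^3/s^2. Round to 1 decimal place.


Step 1: 2*mu/r = 2 * 3.986e14 / 8.228819e+06 = 96879029.6639
Step 2: v_esc = sqrt(96879029.6639) = 9842.7 m/s

9842.7


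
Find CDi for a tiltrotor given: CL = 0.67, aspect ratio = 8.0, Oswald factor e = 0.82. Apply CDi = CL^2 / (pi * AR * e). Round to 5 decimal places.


Step 1: CL^2 = 0.67^2 = 0.4489
Step 2: pi * AR * e = 3.14159 * 8.0 * 0.82 = 20.608848
Step 3: CDi = 0.4489 / 20.608848 = 0.02178

0.02178


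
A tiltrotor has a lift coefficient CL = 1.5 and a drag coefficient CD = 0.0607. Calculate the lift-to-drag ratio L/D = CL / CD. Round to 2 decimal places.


Step 1: L/D = CL / CD = 1.5 / 0.0607
Step 2: L/D = 24.71

24.71


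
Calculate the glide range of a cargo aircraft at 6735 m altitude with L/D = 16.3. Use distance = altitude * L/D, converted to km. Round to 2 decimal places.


Step 1: Glide distance = altitude * L/D = 6735 * 16.3 = 109780.5 m
Step 2: Convert to km: 109780.5 / 1000 = 109.78 km

109.78


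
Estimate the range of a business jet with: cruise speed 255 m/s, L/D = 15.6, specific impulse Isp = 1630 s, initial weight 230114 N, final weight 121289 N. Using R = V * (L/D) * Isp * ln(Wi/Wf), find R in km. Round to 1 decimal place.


Step 1: Coefficient = V * (L/D) * Isp = 255 * 15.6 * 1630 = 6484140.0 m
Step 2: Wi/Wf = 230114 / 121289 = 1.897237
Step 3: ln(1.897237) = 0.640399
Step 4: R = 6484140.0 * 0.640399 = 4152434.9 m = 4152.4 km

4152.4


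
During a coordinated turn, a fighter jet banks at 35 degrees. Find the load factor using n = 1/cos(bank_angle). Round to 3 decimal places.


Step 1: Convert 35 degrees to radians = 0.610865
Step 2: cos(35 deg) = 0.819152
Step 3: n = 1 / 0.819152 = 1.221

1.221


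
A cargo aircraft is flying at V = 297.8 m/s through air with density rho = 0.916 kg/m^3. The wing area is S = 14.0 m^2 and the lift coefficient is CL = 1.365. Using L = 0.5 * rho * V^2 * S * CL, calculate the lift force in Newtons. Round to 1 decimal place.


Step 1: Calculate dynamic pressure q = 0.5 * 0.916 * 297.8^2 = 0.5 * 0.916 * 88684.84 = 40617.6567 Pa
Step 2: Multiply by wing area and lift coefficient: L = 40617.6567 * 14.0 * 1.365
Step 3: L = 568647.1941 * 1.365 = 776203.4 N

776203.4


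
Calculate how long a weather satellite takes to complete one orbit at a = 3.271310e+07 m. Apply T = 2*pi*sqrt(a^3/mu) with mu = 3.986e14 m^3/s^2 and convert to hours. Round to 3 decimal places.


Step 1: a^3 / mu = 3.500782e+22 / 3.986e14 = 8.782695e+07
Step 2: sqrt(8.782695e+07) = 9371.6035 s
Step 3: T = 2*pi * 9371.6035 = 58883.52 s
Step 4: T in hours = 58883.52 / 3600 = 16.357 hours

16.357


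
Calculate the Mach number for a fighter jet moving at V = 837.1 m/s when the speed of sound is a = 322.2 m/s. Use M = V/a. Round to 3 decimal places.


Step 1: M = V / a = 837.1 / 322.2
Step 2: M = 2.598

2.598


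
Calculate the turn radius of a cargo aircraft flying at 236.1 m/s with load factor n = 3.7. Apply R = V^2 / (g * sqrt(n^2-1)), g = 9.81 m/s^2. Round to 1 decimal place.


Step 1: V^2 = 236.1^2 = 55743.21
Step 2: n^2 - 1 = 3.7^2 - 1 = 12.69
Step 3: sqrt(12.69) = 3.562303
Step 4: R = 55743.21 / (9.81 * 3.562303) = 1595.1 m

1595.1


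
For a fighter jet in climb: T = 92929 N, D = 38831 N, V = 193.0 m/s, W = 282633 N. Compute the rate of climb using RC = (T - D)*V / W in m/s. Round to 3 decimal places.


Step 1: Excess thrust = T - D = 92929 - 38831 = 54098 N
Step 2: Excess power = 54098 * 193.0 = 10440914.0 W
Step 3: RC = 10440914.0 / 282633 = 36.942 m/s

36.942


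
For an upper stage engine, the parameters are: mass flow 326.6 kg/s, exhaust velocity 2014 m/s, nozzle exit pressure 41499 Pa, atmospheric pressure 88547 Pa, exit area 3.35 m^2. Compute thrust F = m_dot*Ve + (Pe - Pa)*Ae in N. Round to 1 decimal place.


Step 1: Momentum thrust = m_dot * Ve = 326.6 * 2014 = 657772.4 N
Step 2: Pressure thrust = (Pe - Pa) * Ae = (41499 - 88547) * 3.35 = -157610.80 N
Step 3: Total thrust F = 657772.4 + -157610.80 = 500161.6 N

500161.6


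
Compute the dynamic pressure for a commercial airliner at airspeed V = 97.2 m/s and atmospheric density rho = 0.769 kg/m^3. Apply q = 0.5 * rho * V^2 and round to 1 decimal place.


Step 1: V^2 = 97.2^2 = 9447.84
Step 2: q = 0.5 * 0.769 * 9447.84
Step 3: q = 3632.7 Pa

3632.7


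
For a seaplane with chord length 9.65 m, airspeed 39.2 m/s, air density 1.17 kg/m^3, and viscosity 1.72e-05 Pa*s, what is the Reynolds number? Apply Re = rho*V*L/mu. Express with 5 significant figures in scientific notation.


Step 1: Numerator = rho * V * L = 1.17 * 39.2 * 9.65 = 442.5876
Step 2: Re = 442.5876 / 1.72e-05
Step 3: Re = 2.5732e+07

2.5732e+07


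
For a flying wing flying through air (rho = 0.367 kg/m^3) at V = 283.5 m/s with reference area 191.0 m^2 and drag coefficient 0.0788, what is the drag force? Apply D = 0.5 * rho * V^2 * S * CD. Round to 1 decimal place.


Step 1: Dynamic pressure q = 0.5 * 0.367 * 283.5^2 = 14748.3079 Pa
Step 2: Drag D = q * S * CD = 14748.3079 * 191.0 * 0.0788
Step 3: D = 221973.8 N

221973.8


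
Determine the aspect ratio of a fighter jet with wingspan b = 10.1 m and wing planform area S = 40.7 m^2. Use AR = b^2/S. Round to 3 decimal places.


Step 1: b^2 = 10.1^2 = 102.01
Step 2: AR = 102.01 / 40.7 = 2.506

2.506


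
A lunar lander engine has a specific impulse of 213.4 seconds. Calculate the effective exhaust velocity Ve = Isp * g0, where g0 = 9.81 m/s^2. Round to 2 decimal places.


Step 1: Ve = Isp * g0 = 213.4 * 9.81
Step 2: Ve = 2093.45 m/s

2093.45


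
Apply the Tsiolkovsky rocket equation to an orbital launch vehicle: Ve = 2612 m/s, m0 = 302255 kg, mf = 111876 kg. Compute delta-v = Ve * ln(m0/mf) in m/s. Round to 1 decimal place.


Step 1: Mass ratio m0/mf = 302255 / 111876 = 2.701697
Step 2: ln(2.701697) = 0.99388
Step 3: delta-v = 2612 * 0.99388 = 2596.0 m/s

2596.0


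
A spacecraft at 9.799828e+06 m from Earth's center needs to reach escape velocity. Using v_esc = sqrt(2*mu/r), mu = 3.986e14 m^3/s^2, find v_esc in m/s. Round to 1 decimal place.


Step 1: 2*mu/r = 2 * 3.986e14 / 9.799828e+06 = 81348366.5224
Step 2: v_esc = sqrt(81348366.5224) = 9019.3 m/s

9019.3


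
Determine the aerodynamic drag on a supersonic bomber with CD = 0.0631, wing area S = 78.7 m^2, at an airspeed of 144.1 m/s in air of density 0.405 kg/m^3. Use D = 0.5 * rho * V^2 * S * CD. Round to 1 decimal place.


Step 1: Dynamic pressure q = 0.5 * 0.405 * 144.1^2 = 4204.874 Pa
Step 2: Drag D = q * S * CD = 4204.874 * 78.7 * 0.0631
Step 3: D = 20881.3 N

20881.3


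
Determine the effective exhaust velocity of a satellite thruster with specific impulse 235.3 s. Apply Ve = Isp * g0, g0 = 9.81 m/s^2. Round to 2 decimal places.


Step 1: Ve = Isp * g0 = 235.3 * 9.81
Step 2: Ve = 2308.29 m/s

2308.29


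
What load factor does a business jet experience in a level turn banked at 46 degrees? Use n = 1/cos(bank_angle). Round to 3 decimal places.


Step 1: Convert 46 degrees to radians = 0.802851
Step 2: cos(46 deg) = 0.694658
Step 3: n = 1 / 0.694658 = 1.440

1.440


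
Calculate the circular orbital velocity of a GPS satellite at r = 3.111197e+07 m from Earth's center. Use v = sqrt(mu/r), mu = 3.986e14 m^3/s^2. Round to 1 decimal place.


Step 1: mu / r = 3.986e14 / 3.111197e+07 = 12811789.1602
Step 2: v = sqrt(12811789.1602) = 3579.4 m/s

3579.4


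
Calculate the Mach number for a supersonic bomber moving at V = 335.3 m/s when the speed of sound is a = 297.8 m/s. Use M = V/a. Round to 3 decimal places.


Step 1: M = V / a = 335.3 / 297.8
Step 2: M = 1.126

1.126


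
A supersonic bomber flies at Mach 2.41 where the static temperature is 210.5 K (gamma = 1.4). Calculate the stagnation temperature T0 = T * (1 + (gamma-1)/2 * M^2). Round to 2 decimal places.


Step 1: (gamma-1)/2 = 0.2
Step 2: M^2 = 5.8081
Step 3: 1 + 0.2 * 5.8081 = 2.16162
Step 4: T0 = 210.5 * 2.16162 = 455.02 K

455.02


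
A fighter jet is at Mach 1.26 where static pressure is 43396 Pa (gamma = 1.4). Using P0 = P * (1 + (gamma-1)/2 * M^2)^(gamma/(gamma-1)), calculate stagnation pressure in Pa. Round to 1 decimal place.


Step 1: (gamma-1)/2 * M^2 = 0.2 * 1.5876 = 0.31752
Step 2: 1 + 0.31752 = 1.31752
Step 3: Exponent gamma/(gamma-1) = 3.5
Step 4: P0 = 43396 * 1.31752^3.5 = 113920.0 Pa

113920.0


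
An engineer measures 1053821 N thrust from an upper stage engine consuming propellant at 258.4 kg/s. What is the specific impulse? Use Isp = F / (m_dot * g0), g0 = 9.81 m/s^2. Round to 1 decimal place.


Step 1: m_dot * g0 = 258.4 * 9.81 = 2534.9
Step 2: Isp = 1053821 / 2534.9 = 415.7 s

415.7


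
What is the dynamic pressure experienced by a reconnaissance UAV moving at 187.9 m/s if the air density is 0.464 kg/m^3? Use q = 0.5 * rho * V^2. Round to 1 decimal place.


Step 1: V^2 = 187.9^2 = 35306.41
Step 2: q = 0.5 * 0.464 * 35306.41
Step 3: q = 8191.1 Pa

8191.1


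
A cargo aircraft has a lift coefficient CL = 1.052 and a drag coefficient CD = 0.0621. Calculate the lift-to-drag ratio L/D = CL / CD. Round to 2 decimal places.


Step 1: L/D = CL / CD = 1.052 / 0.0621
Step 2: L/D = 16.94

16.94


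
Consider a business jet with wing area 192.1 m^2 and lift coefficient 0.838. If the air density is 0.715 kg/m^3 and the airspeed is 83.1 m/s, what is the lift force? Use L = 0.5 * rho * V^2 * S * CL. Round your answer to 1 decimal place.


Step 1: Calculate dynamic pressure q = 0.5 * 0.715 * 83.1^2 = 0.5 * 0.715 * 6905.61 = 2468.7556 Pa
Step 2: Multiply by wing area and lift coefficient: L = 2468.7556 * 192.1 * 0.838
Step 3: L = 474247.946 * 0.838 = 397419.8 N

397419.8


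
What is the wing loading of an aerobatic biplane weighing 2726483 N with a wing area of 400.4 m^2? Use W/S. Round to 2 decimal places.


Step 1: Wing loading = W / S = 2726483 / 400.4
Step 2: Wing loading = 6809.40 N/m^2

6809.40


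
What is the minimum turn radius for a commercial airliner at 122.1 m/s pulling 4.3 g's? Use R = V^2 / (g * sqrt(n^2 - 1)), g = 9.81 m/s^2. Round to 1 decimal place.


Step 1: V^2 = 122.1^2 = 14908.41
Step 2: n^2 - 1 = 4.3^2 - 1 = 17.49
Step 3: sqrt(17.49) = 4.182105
Step 4: R = 14908.41 / (9.81 * 4.182105) = 363.4 m

363.4


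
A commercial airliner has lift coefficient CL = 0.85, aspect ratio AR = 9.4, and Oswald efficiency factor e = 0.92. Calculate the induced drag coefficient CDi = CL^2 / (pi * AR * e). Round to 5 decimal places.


Step 1: CL^2 = 0.85^2 = 0.7225
Step 2: pi * AR * e = 3.14159 * 9.4 * 0.92 = 27.168493
Step 3: CDi = 0.7225 / 27.168493 = 0.02659

0.02659


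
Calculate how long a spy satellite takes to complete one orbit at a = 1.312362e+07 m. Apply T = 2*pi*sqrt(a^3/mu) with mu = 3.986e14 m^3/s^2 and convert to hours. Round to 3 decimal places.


Step 1: a^3 / mu = 2.260273e+21 / 3.986e14 = 5.670530e+06
Step 2: sqrt(5.670530e+06) = 2381.2874 s
Step 3: T = 2*pi * 2381.2874 = 14962.07 s
Step 4: T in hours = 14962.07 / 3600 = 4.156 hours

4.156


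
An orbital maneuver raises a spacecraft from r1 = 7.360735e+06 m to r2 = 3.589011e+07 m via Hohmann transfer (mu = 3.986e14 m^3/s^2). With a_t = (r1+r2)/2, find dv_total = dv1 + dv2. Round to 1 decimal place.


Step 1: Transfer semi-major axis a_t = (7.360735e+06 + 3.589011e+07) / 2 = 2.162542e+07 m
Step 2: v1 (circular at r1) = sqrt(mu/r1) = 7358.82 m/s
Step 3: v_t1 = sqrt(mu*(2/r1 - 1/a_t)) = 9480.11 m/s
Step 4: dv1 = |9480.11 - 7358.82| = 2121.29 m/s
Step 5: v2 (circular at r2) = 3332.59 m/s, v_t2 = 1944.28 m/s
Step 6: dv2 = |3332.59 - 1944.28| = 1388.3 m/s
Step 7: Total delta-v = 2121.29 + 1388.3 = 3509.6 m/s

3509.6


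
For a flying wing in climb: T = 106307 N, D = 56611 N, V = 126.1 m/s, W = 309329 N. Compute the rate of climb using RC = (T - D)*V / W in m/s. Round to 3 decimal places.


Step 1: Excess thrust = T - D = 106307 - 56611 = 49696 N
Step 2: Excess power = 49696 * 126.1 = 6266665.6 W
Step 3: RC = 6266665.6 / 309329 = 20.259 m/s

20.259


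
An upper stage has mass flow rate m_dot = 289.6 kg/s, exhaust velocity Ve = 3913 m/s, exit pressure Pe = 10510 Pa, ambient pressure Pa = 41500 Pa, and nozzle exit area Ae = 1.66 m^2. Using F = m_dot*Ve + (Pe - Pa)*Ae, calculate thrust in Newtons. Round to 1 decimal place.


Step 1: Momentum thrust = m_dot * Ve = 289.6 * 3913 = 1133204.8 N
Step 2: Pressure thrust = (Pe - Pa) * Ae = (10510 - 41500) * 1.66 = -51443.40 N
Step 3: Total thrust F = 1133204.8 + -51443.40 = 1081761.4 N

1081761.4


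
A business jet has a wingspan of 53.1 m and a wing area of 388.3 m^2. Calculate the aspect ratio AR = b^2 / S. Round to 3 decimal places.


Step 1: b^2 = 53.1^2 = 2819.61
Step 2: AR = 2819.61 / 388.3 = 7.261

7.261


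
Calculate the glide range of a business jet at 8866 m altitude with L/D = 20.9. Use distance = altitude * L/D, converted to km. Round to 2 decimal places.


Step 1: Glide distance = altitude * L/D = 8866 * 20.9 = 185299.4 m
Step 2: Convert to km: 185299.4 / 1000 = 185.30 km

185.30


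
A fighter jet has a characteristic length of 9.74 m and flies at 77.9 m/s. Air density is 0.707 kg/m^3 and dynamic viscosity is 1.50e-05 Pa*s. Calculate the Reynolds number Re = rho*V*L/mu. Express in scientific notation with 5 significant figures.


Step 1: Numerator = rho * V * L = 0.707 * 77.9 * 9.74 = 536.433422
Step 2: Re = 536.433422 / 1.50e-05
Step 3: Re = 3.5762e+07

3.5762e+07


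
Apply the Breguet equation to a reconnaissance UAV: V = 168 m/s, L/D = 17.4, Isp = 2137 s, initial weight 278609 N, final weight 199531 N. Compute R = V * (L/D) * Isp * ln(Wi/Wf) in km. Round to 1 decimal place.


Step 1: Coefficient = V * (L/D) * Isp = 168 * 17.4 * 2137 = 6246878.4 m
Step 2: Wi/Wf = 278609 / 199531 = 1.396319
Step 3: ln(1.396319) = 0.33384
Step 4: R = 6246878.4 * 0.33384 = 2085456.3 m = 2085.5 km

2085.5


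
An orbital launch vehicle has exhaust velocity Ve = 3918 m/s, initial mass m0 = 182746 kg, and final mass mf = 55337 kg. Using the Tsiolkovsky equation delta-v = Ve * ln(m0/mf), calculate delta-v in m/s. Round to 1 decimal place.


Step 1: Mass ratio m0/mf = 182746 / 55337 = 3.30242
Step 2: ln(3.30242) = 1.194655
Step 3: delta-v = 3918 * 1.194655 = 4680.7 m/s

4680.7


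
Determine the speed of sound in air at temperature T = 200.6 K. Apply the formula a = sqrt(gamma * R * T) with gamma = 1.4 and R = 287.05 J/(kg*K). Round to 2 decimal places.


Step 1: gamma * R * T = 1.4 * 287.05 * 200.6 = 80615.122
Step 2: a = sqrt(80615.122) = 283.93 m/s

283.93


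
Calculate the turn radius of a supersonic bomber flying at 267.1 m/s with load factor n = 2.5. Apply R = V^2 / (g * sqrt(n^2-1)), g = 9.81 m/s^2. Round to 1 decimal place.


Step 1: V^2 = 267.1^2 = 71342.41
Step 2: n^2 - 1 = 2.5^2 - 1 = 5.25
Step 3: sqrt(5.25) = 2.291288
Step 4: R = 71342.41 / (9.81 * 2.291288) = 3173.9 m

3173.9


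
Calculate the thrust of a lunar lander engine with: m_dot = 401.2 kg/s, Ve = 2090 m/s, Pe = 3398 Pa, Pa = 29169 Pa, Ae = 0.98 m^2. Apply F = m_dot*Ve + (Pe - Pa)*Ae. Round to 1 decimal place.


Step 1: Momentum thrust = m_dot * Ve = 401.2 * 2090 = 838508.0 N
Step 2: Pressure thrust = (Pe - Pa) * Ae = (3398 - 29169) * 0.98 = -25255.58 N
Step 3: Total thrust F = 838508.0 + -25255.58 = 813252.4 N

813252.4


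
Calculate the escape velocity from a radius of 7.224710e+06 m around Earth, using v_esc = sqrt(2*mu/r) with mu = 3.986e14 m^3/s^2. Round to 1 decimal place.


Step 1: 2*mu/r = 2 * 3.986e14 / 7.224710e+06 = 110343529.3597
Step 2: v_esc = sqrt(110343529.3597) = 10504.5 m/s

10504.5


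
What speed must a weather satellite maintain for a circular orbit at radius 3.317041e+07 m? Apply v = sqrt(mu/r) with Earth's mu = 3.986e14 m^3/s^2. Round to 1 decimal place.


Step 1: mu / r = 3.986e14 / 3.317041e+07 = 12016734.1917
Step 2: v = sqrt(12016734.1917) = 3466.5 m/s

3466.5


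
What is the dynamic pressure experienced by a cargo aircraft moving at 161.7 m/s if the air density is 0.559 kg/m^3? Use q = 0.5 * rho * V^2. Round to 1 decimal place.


Step 1: V^2 = 161.7^2 = 26146.89
Step 2: q = 0.5 * 0.559 * 26146.89
Step 3: q = 7308.1 Pa

7308.1


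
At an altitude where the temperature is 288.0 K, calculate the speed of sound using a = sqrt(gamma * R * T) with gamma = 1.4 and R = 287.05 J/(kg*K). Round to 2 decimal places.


Step 1: gamma * R * T = 1.4 * 287.05 * 288.0 = 115738.56
Step 2: a = sqrt(115738.56) = 340.20 m/s

340.20


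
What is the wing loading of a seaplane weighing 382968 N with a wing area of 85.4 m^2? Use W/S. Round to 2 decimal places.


Step 1: Wing loading = W / S = 382968 / 85.4
Step 2: Wing loading = 4484.40 N/m^2

4484.40


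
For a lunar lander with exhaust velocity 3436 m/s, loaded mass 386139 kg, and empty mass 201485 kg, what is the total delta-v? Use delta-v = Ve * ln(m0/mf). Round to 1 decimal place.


Step 1: Mass ratio m0/mf = 386139 / 201485 = 1.916465
Step 2: ln(1.916465) = 0.650482
Step 3: delta-v = 3436 * 0.650482 = 2235.1 m/s

2235.1


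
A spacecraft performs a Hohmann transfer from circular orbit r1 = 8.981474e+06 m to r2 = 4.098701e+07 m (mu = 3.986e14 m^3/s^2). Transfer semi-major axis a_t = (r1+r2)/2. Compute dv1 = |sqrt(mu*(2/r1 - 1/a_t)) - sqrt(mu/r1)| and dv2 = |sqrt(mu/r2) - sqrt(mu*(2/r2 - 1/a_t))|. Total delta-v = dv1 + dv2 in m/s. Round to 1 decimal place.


Step 1: Transfer semi-major axis a_t = (8.981474e+06 + 4.098701e+07) / 2 = 2.498424e+07 m
Step 2: v1 (circular at r1) = sqrt(mu/r1) = 6661.85 m/s
Step 3: v_t1 = sqrt(mu*(2/r1 - 1/a_t)) = 8532.67 m/s
Step 4: dv1 = |8532.67 - 6661.85| = 1870.82 m/s
Step 5: v2 (circular at r2) = 3118.5 m/s, v_t2 = 1869.76 m/s
Step 6: dv2 = |3118.5 - 1869.76| = 1248.74 m/s
Step 7: Total delta-v = 1870.82 + 1248.74 = 3119.6 m/s

3119.6


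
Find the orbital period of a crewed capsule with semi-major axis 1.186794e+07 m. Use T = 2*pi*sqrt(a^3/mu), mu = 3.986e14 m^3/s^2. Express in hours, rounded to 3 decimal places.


Step 1: a^3 / mu = 1.671576e+21 / 3.986e14 = 4.193617e+06
Step 2: sqrt(4.193617e+06) = 2047.8322 s
Step 3: T = 2*pi * 2047.8322 = 12866.91 s
Step 4: T in hours = 12866.91 / 3600 = 3.574 hours

3.574


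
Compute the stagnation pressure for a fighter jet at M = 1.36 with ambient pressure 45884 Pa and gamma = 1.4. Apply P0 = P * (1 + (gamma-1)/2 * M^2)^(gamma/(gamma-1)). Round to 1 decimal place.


Step 1: (gamma-1)/2 * M^2 = 0.2 * 1.8496 = 0.36992
Step 2: 1 + 0.36992 = 1.36992
Step 3: Exponent gamma/(gamma-1) = 3.5
Step 4: P0 = 45884 * 1.36992^3.5 = 138068.5 Pa

138068.5


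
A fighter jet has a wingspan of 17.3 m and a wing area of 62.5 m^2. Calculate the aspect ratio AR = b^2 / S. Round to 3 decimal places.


Step 1: b^2 = 17.3^2 = 299.29
Step 2: AR = 299.29 / 62.5 = 4.789

4.789


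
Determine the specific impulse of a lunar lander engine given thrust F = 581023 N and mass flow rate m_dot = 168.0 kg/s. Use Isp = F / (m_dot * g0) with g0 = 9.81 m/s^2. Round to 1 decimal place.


Step 1: m_dot * g0 = 168.0 * 9.81 = 1648.08
Step 2: Isp = 581023 / 1648.08 = 352.5 s

352.5


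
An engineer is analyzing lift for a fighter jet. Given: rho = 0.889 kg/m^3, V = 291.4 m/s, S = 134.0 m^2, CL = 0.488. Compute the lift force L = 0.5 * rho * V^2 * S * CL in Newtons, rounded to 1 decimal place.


Step 1: Calculate dynamic pressure q = 0.5 * 0.889 * 291.4^2 = 0.5 * 0.889 * 84913.96 = 37744.2552 Pa
Step 2: Multiply by wing area and lift coefficient: L = 37744.2552 * 134.0 * 0.488
Step 3: L = 5057730.1995 * 0.488 = 2468172.3 N

2468172.3


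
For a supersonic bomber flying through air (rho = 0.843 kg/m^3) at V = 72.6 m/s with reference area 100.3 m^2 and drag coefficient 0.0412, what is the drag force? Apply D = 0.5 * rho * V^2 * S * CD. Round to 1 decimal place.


Step 1: Dynamic pressure q = 0.5 * 0.843 * 72.6^2 = 2221.6253 Pa
Step 2: Drag D = q * S * CD = 2221.6253 * 100.3 * 0.0412
Step 3: D = 9180.6 N

9180.6


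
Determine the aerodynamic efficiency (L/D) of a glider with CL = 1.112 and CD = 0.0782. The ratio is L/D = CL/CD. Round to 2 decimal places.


Step 1: L/D = CL / CD = 1.112 / 0.0782
Step 2: L/D = 14.22

14.22
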